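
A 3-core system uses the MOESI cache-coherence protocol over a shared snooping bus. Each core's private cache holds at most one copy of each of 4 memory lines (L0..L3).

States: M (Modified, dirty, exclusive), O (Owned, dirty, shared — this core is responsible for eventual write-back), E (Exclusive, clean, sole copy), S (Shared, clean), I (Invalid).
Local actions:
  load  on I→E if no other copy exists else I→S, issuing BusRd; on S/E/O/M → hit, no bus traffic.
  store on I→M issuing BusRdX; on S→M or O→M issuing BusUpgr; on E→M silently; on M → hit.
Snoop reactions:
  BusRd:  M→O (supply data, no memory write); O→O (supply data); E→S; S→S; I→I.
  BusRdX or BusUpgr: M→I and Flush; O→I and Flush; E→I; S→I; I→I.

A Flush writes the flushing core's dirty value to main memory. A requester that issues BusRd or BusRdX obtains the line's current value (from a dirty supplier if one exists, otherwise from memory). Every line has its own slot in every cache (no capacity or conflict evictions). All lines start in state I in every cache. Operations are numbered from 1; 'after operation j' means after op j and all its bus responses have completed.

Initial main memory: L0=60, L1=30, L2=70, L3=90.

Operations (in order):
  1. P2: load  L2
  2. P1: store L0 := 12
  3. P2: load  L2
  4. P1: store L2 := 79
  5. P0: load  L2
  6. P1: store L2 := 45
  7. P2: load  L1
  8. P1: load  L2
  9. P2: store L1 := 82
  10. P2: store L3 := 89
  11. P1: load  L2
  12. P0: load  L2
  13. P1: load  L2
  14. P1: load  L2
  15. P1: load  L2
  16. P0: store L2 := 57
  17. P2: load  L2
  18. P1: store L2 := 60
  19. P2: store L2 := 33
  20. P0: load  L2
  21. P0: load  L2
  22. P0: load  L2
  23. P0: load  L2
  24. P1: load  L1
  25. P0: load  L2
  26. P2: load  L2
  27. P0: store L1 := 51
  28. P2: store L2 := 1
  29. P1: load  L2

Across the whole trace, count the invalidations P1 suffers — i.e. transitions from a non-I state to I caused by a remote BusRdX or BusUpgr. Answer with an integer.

1. P2: load  L2  bus=[BusRd]  L2: P0=I P1=I P2=E  mem[L2]=70
2. P1: store L0 := 12  bus=[BusRdX]  L0: P0=I P1=M P2=I  mem[L0]=60
3. P2: load  L2  bus=[-]  L2: P0=I P1=I P2=E  mem[L2]=70
4. P1: store L2 := 79  bus=[BusRdX]  L2: P0=I P1=M P2=I  mem[L2]=70
5. P0: load  L2  bus=[BusRd]  L2: P0=S P1=O P2=I  mem[L2]=70
6. P1: store L2 := 45  bus=[BusUpgr]  L2: P0=I P1=M P2=I  mem[L2]=70
7. P2: load  L1  bus=[BusRd]  L1: P0=I P1=I P2=E  mem[L1]=30
8. P1: load  L2  bus=[-]  L2: P0=I P1=M P2=I  mem[L2]=70
9. P2: store L1 := 82  bus=[-]  L1: P0=I P1=I P2=M  mem[L1]=30
10. P2: store L3 := 89  bus=[BusRdX]  L3: P0=I P1=I P2=M  mem[L3]=90
11. P1: load  L2  bus=[-]  L2: P0=I P1=M P2=I  mem[L2]=70
12. P0: load  L2  bus=[BusRd]  L2: P0=S P1=O P2=I  mem[L2]=70
13. P1: load  L2  bus=[-]  L2: P0=S P1=O P2=I  mem[L2]=70
14. P1: load  L2  bus=[-]  L2: P0=S P1=O P2=I  mem[L2]=70
15. P1: load  L2  bus=[-]  L2: P0=S P1=O P2=I  mem[L2]=70
16. P0: store L2 := 57  bus=[BusUpgr,Flush]  L2: P0=M P1=I P2=I  mem[L2]=45
17. P2: load  L2  bus=[BusRd]  L2: P0=O P1=I P2=S  mem[L2]=45
18. P1: store L2 := 60  bus=[BusRdX,Flush]  L2: P0=I P1=M P2=I  mem[L2]=57
19. P2: store L2 := 33  bus=[BusRdX,Flush]  L2: P0=I P1=I P2=M  mem[L2]=60
20. P0: load  L2  bus=[BusRd]  L2: P0=S P1=I P2=O  mem[L2]=60
21. P0: load  L2  bus=[-]  L2: P0=S P1=I P2=O  mem[L2]=60
22. P0: load  L2  bus=[-]  L2: P0=S P1=I P2=O  mem[L2]=60
23. P0: load  L2  bus=[-]  L2: P0=S P1=I P2=O  mem[L2]=60
24. P1: load  L1  bus=[BusRd]  L1: P0=I P1=S P2=O  mem[L1]=30
25. P0: load  L2  bus=[-]  L2: P0=S P1=I P2=O  mem[L2]=60
26. P2: load  L2  bus=[-]  L2: P0=S P1=I P2=O  mem[L2]=60
27. P0: store L1 := 51  bus=[BusRdX,Flush]  L1: P0=M P1=I P2=I  mem[L1]=82
28. P2: store L2 := 1  bus=[BusUpgr]  L2: P0=I P1=I P2=M  mem[L2]=60
29. P1: load  L2  bus=[BusRd]  L2: P0=I P1=S P2=O  mem[L2]=60

invalidations = 3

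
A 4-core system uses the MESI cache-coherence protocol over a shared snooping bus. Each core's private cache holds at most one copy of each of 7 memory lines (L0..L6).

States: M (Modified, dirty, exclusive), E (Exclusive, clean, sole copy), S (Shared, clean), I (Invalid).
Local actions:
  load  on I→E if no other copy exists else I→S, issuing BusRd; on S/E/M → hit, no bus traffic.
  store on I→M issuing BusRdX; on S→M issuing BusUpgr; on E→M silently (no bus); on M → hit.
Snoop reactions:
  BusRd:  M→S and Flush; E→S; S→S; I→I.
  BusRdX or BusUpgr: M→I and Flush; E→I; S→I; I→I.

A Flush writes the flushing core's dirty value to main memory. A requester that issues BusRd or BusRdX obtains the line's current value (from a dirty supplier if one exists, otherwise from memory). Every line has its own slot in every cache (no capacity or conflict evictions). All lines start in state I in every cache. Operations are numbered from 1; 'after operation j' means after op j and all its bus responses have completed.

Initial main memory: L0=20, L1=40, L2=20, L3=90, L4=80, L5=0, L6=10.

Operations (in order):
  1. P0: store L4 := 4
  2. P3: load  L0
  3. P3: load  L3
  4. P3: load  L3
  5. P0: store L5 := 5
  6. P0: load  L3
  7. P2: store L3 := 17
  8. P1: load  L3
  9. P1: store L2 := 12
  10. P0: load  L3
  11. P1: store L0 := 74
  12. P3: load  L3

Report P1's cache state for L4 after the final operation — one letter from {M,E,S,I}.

state = I

1. P0: store L4 := 4  bus=[BusRdX]  L4: P0=M P1=I P2=I P3=I  mem[L4]=80
2. P3: load  L0  bus=[BusRd]  L0: P0=I P1=I P2=I P3=E  mem[L0]=20
3. P3: load  L3  bus=[BusRd]  L3: P0=I P1=I P2=I P3=E  mem[L3]=90
4. P3: load  L3  bus=[-]  L3: P0=I P1=I P2=I P3=E  mem[L3]=90
5. P0: store L5 := 5  bus=[BusRdX]  L5: P0=M P1=I P2=I P3=I  mem[L5]=0
6. P0: load  L3  bus=[BusRd]  L3: P0=S P1=I P2=I P3=S  mem[L3]=90
7. P2: store L3 := 17  bus=[BusRdX]  L3: P0=I P1=I P2=M P3=I  mem[L3]=90
8. P1: load  L3  bus=[BusRd,Flush]  L3: P0=I P1=S P2=S P3=I  mem[L3]=17
9. P1: store L2 := 12  bus=[BusRdX]  L2: P0=I P1=M P2=I P3=I  mem[L2]=20
10. P0: load  L3  bus=[BusRd]  L3: P0=S P1=S P2=S P3=I  mem[L3]=17
11. P1: store L0 := 74  bus=[BusRdX]  L0: P0=I P1=M P2=I P3=I  mem[L0]=20
12. P3: load  L3  bus=[BusRd]  L3: P0=S P1=S P2=S P3=S  mem[L3]=17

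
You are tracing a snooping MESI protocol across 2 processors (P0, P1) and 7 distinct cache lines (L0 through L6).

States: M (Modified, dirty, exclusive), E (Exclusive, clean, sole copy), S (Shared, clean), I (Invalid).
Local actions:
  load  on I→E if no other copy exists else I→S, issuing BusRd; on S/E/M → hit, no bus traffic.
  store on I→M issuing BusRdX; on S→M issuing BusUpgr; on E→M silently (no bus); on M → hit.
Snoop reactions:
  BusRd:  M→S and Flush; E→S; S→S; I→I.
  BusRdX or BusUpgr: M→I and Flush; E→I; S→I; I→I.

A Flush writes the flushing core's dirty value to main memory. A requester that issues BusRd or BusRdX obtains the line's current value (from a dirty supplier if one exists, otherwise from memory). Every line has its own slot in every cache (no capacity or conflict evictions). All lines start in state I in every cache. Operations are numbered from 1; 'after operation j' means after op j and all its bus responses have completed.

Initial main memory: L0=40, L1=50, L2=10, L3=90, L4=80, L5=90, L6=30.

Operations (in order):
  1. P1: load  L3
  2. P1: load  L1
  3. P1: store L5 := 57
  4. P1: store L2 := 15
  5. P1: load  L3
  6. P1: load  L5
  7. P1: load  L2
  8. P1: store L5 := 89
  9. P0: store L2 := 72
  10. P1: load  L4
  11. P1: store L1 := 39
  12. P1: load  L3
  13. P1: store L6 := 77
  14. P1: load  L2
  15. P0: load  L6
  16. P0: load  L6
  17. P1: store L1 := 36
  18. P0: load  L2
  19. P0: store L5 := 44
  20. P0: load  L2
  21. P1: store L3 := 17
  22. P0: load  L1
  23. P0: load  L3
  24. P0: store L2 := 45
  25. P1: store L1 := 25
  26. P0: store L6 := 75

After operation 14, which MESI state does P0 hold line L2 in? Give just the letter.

state = S

  op1 P1: load  L3 → I/E on L3; bus BusRd; mem=90
  op2 P1: load  L1 → I/E on L1; bus BusRd; mem=50
  op3 P1: store L5 := 57 → I/M on L5; bus BusRdX; mem=90
  op4 P1: store L2 := 15 → I/M on L2; bus BusRdX; mem=10
  op5 P1: load  L3 → I/E on L3; bus (none); mem=90
  op6 P1: load  L5 → I/M on L5; bus (none); mem=90
  op7 P1: load  L2 → I/M on L2; bus (none); mem=10
  op8 P1: store L5 := 89 → I/M on L5; bus (none); mem=90
  op9 P0: store L2 := 72 → M/I on L2; bus BusRdX Flush; mem=15
  op10 P1: load  L4 → I/E on L4; bus BusRd; mem=80
  op11 P1: store L1 := 39 → I/M on L1; bus (none); mem=50
  op12 P1: load  L3 → I/E on L3; bus (none); mem=90
  op13 P1: store L6 := 77 → I/M on L6; bus BusRdX; mem=30
  op14 P1: load  L2 → S/S on L2; bus BusRd Flush; mem=72
  op15 P0: load  L6 → S/S on L6; bus BusRd Flush; mem=77
  op16 P0: load  L6 → S/S on L6; bus (none); mem=77
  op17 P1: store L1 := 36 → I/M on L1; bus (none); mem=50
  op18 P0: load  L2 → S/S on L2; bus (none); mem=72
  op19 P0: store L5 := 44 → M/I on L5; bus BusRdX Flush; mem=89
  op20 P0: load  L2 → S/S on L2; bus (none); mem=72
  op21 P1: store L3 := 17 → I/M on L3; bus (none); mem=90
  op22 P0: load  L1 → S/S on L1; bus BusRd Flush; mem=36
  op23 P0: load  L3 → S/S on L3; bus BusRd Flush; mem=17
  op24 P0: store L2 := 45 → M/I on L2; bus BusUpgr; mem=72
  op25 P1: store L1 := 25 → I/M on L1; bus BusUpgr; mem=36
  op26 P0: store L6 := 75 → M/I on L6; bus BusUpgr; mem=77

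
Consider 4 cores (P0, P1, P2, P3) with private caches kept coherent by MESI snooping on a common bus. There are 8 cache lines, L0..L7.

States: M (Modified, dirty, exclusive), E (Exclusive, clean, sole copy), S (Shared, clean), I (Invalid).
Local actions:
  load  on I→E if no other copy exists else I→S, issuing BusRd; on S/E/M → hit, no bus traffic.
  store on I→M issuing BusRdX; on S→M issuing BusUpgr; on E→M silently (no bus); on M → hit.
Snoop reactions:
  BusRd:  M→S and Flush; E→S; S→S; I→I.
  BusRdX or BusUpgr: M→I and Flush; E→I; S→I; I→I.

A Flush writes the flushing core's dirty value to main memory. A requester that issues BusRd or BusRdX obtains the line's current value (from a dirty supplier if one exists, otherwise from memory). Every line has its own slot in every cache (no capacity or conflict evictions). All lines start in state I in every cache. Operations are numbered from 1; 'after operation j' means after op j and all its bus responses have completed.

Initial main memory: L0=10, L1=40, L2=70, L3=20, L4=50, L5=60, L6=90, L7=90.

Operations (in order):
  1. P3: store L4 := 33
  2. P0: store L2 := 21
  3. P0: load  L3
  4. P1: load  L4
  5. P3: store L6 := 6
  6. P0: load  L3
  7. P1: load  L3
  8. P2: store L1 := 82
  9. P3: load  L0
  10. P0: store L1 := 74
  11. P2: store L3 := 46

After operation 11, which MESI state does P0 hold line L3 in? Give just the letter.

state = I

[1] P3: store L4 := 33 | P0:I, P1:I, P2:I, P3:M(33) | bus: BusRdX
[2] P0: store L2 := 21 | P0:M(21), P1:I, P2:I, P3:I | bus: BusRdX
[3] P0: load  L3 | P0:E(20), P1:I, P2:I, P3:I | bus: BusRd
[4] P1: load  L4 | P0:I, P1:S(33), P2:I, P3:S(33) | bus: BusRd,Flush
[5] P3: store L6 := 6 | P0:I, P1:I, P2:I, P3:M(6) | bus: BusRdX
[6] P0: load  L3 | P0:E(20), P1:I, P2:I, P3:I | bus: none
[7] P1: load  L3 | P0:S(20), P1:S(20), P2:I, P3:I | bus: BusRd
[8] P2: store L1 := 82 | P0:I, P1:I, P2:M(82), P3:I | bus: BusRdX
[9] P3: load  L0 | P0:I, P1:I, P2:I, P3:E(10) | bus: BusRd
[10] P0: store L1 := 74 | P0:M(74), P1:I, P2:I, P3:I | bus: BusRdX,Flush
[11] P2: store L3 := 46 | P0:I, P1:I, P2:M(46), P3:I | bus: BusRdX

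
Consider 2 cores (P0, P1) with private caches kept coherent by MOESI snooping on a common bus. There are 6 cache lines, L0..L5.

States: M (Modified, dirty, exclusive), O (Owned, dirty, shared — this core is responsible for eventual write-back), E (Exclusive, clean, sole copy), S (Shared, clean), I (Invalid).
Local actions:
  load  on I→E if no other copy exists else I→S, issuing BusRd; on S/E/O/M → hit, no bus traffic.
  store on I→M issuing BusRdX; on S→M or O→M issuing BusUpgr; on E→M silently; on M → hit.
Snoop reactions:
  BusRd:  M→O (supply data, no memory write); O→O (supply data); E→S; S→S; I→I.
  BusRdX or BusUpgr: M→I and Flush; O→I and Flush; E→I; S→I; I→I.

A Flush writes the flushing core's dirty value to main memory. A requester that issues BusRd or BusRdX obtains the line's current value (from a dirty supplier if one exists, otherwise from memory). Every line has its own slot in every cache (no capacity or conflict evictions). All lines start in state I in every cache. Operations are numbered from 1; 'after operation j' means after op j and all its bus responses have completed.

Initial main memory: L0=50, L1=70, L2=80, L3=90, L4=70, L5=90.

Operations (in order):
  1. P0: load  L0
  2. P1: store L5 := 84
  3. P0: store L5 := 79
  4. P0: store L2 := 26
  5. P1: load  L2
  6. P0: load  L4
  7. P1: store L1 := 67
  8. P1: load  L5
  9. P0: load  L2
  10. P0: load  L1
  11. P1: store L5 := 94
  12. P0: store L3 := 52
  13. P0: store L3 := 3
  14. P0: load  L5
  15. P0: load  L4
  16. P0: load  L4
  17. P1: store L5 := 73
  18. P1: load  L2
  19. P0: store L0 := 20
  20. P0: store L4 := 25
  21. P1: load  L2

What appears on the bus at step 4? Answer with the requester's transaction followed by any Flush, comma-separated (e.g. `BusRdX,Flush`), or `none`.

bus = BusRdX

step 1: P0: load  L0  ⟶  EI  (L0)  txn=BusRd  M[L0]=50
step 2: P1: store L5 := 84  ⟶  IM  (L5)  txn=BusRdX  M[L5]=90
step 3: P0: store L5 := 79  ⟶  MI  (L5)  txn=BusRdX+Flush  M[L5]=84
step 4: P0: store L2 := 26  ⟶  MI  (L2)  txn=BusRdX  M[L2]=80
step 5: P1: load  L2  ⟶  OS  (L2)  txn=BusRd  M[L2]=80
step 6: P0: load  L4  ⟶  EI  (L4)  txn=BusRd  M[L4]=70
step 7: P1: store L1 := 67  ⟶  IM  (L1)  txn=BusRdX  M[L1]=70
step 8: P1: load  L5  ⟶  OS  (L5)  txn=BusRd  M[L5]=84
step 9: P0: load  L2  ⟶  OS  (L2)  txn=∅  M[L2]=80
step 10: P0: load  L1  ⟶  SO  (L1)  txn=BusRd  M[L1]=70
step 11: P1: store L5 := 94  ⟶  IM  (L5)  txn=BusUpgr+Flush  M[L5]=79
step 12: P0: store L3 := 52  ⟶  MI  (L3)  txn=BusRdX  M[L3]=90
step 13: P0: store L3 := 3  ⟶  MI  (L3)  txn=∅  M[L3]=90
step 14: P0: load  L5  ⟶  SO  (L5)  txn=BusRd  M[L5]=79
step 15: P0: load  L4  ⟶  EI  (L4)  txn=∅  M[L4]=70
step 16: P0: load  L4  ⟶  EI  (L4)  txn=∅  M[L4]=70
step 17: P1: store L5 := 73  ⟶  IM  (L5)  txn=BusUpgr  M[L5]=79
step 18: P1: load  L2  ⟶  OS  (L2)  txn=∅  M[L2]=80
step 19: P0: store L0 := 20  ⟶  MI  (L0)  txn=∅  M[L0]=50
step 20: P0: store L4 := 25  ⟶  MI  (L4)  txn=∅  M[L4]=70
step 21: P1: load  L2  ⟶  OS  (L2)  txn=∅  M[L2]=80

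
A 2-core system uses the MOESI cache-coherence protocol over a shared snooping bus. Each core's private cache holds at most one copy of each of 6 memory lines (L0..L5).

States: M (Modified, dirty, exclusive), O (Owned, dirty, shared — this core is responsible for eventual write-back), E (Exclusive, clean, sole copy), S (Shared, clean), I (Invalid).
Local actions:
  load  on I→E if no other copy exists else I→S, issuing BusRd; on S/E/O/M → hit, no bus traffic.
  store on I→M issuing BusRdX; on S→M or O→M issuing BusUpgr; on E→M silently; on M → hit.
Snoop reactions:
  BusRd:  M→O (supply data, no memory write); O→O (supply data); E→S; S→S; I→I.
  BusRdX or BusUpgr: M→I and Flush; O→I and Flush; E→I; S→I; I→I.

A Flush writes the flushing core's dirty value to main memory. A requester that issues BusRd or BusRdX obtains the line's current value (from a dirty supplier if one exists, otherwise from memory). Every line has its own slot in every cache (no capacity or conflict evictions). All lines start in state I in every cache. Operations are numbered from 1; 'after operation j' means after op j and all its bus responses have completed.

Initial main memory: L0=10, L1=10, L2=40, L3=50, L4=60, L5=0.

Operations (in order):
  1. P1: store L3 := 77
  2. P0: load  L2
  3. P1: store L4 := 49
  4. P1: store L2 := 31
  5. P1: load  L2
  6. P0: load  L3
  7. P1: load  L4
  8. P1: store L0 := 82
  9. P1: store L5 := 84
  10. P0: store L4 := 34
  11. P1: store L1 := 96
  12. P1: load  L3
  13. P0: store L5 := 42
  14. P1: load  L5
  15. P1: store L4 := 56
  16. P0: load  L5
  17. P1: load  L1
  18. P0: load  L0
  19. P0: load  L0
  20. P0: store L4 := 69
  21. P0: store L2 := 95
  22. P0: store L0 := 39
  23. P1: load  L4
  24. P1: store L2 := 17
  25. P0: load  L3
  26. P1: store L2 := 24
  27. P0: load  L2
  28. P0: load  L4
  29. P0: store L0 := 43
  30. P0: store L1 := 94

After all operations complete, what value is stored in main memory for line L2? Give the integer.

[1] P1: store L3 := 77 | P0:I, P1:M(77) | bus: BusRdX
[2] P0: load  L2 | P0:E(40), P1:I | bus: BusRd
[3] P1: store L4 := 49 | P0:I, P1:M(49) | bus: BusRdX
[4] P1: store L2 := 31 | P0:I, P1:M(31) | bus: BusRdX
[5] P1: load  L2 | P0:I, P1:M(31) | bus: none
[6] P0: load  L3 | P0:S(77), P1:O(77) | bus: BusRd
[7] P1: load  L4 | P0:I, P1:M(49) | bus: none
[8] P1: store L0 := 82 | P0:I, P1:M(82) | bus: BusRdX
[9] P1: store L5 := 84 | P0:I, P1:M(84) | bus: BusRdX
[10] P0: store L4 := 34 | P0:M(34), P1:I | bus: BusRdX,Flush
[11] P1: store L1 := 96 | P0:I, P1:M(96) | bus: BusRdX
[12] P1: load  L3 | P0:S(77), P1:O(77) | bus: none
[13] P0: store L5 := 42 | P0:M(42), P1:I | bus: BusRdX,Flush
[14] P1: load  L5 | P0:O(42), P1:S(42) | bus: BusRd
[15] P1: store L4 := 56 | P0:I, P1:M(56) | bus: BusRdX,Flush
[16] P0: load  L5 | P0:O(42), P1:S(42) | bus: none
[17] P1: load  L1 | P0:I, P1:M(96) | bus: none
[18] P0: load  L0 | P0:S(82), P1:O(82) | bus: BusRd
[19] P0: load  L0 | P0:S(82), P1:O(82) | bus: none
[20] P0: store L4 := 69 | P0:M(69), P1:I | bus: BusRdX,Flush
[21] P0: store L2 := 95 | P0:M(95), P1:I | bus: BusRdX,Flush
[22] P0: store L0 := 39 | P0:M(39), P1:I | bus: BusUpgr,Flush
[23] P1: load  L4 | P0:O(69), P1:S(69) | bus: BusRd
[24] P1: store L2 := 17 | P0:I, P1:M(17) | bus: BusRdX,Flush
[25] P0: load  L3 | P0:S(77), P1:O(77) | bus: none
[26] P1: store L2 := 24 | P0:I, P1:M(24) | bus: none
[27] P0: load  L2 | P0:S(24), P1:O(24) | bus: BusRd
[28] P0: load  L4 | P0:O(69), P1:S(69) | bus: none
[29] P0: store L0 := 43 | P0:M(43), P1:I | bus: none
[30] P0: store L1 := 94 | P0:M(94), P1:I | bus: BusRdX,Flush

memory[L2] = 95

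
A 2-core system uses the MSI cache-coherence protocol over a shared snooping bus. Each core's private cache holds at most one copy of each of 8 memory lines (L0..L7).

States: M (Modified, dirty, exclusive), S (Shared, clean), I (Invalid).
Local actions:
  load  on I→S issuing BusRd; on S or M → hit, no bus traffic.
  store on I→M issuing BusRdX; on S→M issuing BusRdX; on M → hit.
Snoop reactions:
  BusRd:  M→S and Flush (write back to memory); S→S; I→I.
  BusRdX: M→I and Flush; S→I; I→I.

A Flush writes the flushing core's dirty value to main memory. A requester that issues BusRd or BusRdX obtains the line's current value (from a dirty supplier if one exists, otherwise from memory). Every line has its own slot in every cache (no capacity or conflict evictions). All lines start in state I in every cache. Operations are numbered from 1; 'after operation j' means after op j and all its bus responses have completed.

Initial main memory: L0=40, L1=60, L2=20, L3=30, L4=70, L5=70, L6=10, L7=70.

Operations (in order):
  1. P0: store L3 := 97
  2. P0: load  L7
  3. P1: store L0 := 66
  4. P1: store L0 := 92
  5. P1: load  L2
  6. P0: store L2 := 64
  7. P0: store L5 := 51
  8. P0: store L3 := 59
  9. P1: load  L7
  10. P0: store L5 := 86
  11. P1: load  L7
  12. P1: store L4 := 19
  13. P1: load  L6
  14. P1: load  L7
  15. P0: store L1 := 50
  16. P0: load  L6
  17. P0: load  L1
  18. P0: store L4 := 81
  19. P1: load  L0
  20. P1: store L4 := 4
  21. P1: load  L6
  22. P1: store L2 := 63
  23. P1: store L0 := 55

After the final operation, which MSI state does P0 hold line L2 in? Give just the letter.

state = I

1. P0: store L3 := 97  bus=[BusRdX]  L3: P0=M P1=I  mem[L3]=30
2. P0: load  L7  bus=[BusRd]  L7: P0=S P1=I  mem[L7]=70
3. P1: store L0 := 66  bus=[BusRdX]  L0: P0=I P1=M  mem[L0]=40
4. P1: store L0 := 92  bus=[-]  L0: P0=I P1=M  mem[L0]=40
5. P1: load  L2  bus=[BusRd]  L2: P0=I P1=S  mem[L2]=20
6. P0: store L2 := 64  bus=[BusRdX]  L2: P0=M P1=I  mem[L2]=20
7. P0: store L5 := 51  bus=[BusRdX]  L5: P0=M P1=I  mem[L5]=70
8. P0: store L3 := 59  bus=[-]  L3: P0=M P1=I  mem[L3]=30
9. P1: load  L7  bus=[BusRd]  L7: P0=S P1=S  mem[L7]=70
10. P0: store L5 := 86  bus=[-]  L5: P0=M P1=I  mem[L5]=70
11. P1: load  L7  bus=[-]  L7: P0=S P1=S  mem[L7]=70
12. P1: store L4 := 19  bus=[BusRdX]  L4: P0=I P1=M  mem[L4]=70
13. P1: load  L6  bus=[BusRd]  L6: P0=I P1=S  mem[L6]=10
14. P1: load  L7  bus=[-]  L7: P0=S P1=S  mem[L7]=70
15. P0: store L1 := 50  bus=[BusRdX]  L1: P0=M P1=I  mem[L1]=60
16. P0: load  L6  bus=[BusRd]  L6: P0=S P1=S  mem[L6]=10
17. P0: load  L1  bus=[-]  L1: P0=M P1=I  mem[L1]=60
18. P0: store L4 := 81  bus=[BusRdX,Flush]  L4: P0=M P1=I  mem[L4]=19
19. P1: load  L0  bus=[-]  L0: P0=I P1=M  mem[L0]=40
20. P1: store L4 := 4  bus=[BusRdX,Flush]  L4: P0=I P1=M  mem[L4]=81
21. P1: load  L6  bus=[-]  L6: P0=S P1=S  mem[L6]=10
22. P1: store L2 := 63  bus=[BusRdX,Flush]  L2: P0=I P1=M  mem[L2]=64
23. P1: store L0 := 55  bus=[-]  L0: P0=I P1=M  mem[L0]=40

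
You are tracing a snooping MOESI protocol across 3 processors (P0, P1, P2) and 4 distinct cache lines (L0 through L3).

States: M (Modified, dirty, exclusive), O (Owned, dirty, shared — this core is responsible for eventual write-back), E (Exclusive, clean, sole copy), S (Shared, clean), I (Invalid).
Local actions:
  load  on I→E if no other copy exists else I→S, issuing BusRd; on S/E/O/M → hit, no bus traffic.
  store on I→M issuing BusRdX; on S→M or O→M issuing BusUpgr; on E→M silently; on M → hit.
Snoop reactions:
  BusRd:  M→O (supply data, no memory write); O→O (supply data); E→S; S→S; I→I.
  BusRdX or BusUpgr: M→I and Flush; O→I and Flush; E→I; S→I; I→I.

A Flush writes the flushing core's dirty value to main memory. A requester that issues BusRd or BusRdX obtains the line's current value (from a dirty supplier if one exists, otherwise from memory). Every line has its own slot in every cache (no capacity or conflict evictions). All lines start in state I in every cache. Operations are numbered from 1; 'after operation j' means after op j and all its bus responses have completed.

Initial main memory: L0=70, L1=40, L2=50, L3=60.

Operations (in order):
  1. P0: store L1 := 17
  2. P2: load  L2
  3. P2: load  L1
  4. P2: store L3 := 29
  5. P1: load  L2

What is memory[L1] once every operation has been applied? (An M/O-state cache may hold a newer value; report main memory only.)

memory[L1] = 40

step 1: P0: store L1 := 17  ⟶  MII  (L1)  txn=BusRdX  M[L1]=40
step 2: P2: load  L2  ⟶  IIE  (L2)  txn=BusRd  M[L2]=50
step 3: P2: load  L1  ⟶  OIS  (L1)  txn=BusRd  M[L1]=40
step 4: P2: store L3 := 29  ⟶  IIM  (L3)  txn=BusRdX  M[L3]=60
step 5: P1: load  L2  ⟶  ISS  (L2)  txn=BusRd  M[L2]=50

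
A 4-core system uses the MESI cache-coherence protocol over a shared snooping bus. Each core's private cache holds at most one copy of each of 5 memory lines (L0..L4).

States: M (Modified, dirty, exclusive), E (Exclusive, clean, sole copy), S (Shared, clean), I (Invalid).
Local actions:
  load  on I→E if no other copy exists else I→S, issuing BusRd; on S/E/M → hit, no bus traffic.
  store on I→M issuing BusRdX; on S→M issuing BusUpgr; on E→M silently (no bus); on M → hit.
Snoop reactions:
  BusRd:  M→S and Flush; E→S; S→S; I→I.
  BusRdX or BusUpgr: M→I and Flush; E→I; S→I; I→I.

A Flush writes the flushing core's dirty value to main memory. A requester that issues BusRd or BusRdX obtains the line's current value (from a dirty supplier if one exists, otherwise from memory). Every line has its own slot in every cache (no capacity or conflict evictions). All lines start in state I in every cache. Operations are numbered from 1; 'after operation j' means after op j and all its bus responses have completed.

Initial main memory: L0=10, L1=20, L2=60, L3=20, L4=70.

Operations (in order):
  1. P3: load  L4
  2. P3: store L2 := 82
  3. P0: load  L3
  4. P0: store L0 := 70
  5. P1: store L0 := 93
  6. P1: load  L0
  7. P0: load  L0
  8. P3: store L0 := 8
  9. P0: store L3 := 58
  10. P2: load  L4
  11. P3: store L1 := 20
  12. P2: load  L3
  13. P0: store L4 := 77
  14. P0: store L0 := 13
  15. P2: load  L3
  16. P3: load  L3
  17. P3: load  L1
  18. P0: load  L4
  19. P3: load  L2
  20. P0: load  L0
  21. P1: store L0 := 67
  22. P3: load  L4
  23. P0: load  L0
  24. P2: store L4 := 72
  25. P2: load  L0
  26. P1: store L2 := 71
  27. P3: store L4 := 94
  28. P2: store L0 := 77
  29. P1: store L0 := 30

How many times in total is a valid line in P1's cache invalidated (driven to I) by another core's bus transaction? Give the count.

invalidations = 2

  op1 P3: load  L4 → I/I/I/E on L4; bus BusRd; mem=70
  op2 P3: store L2 := 82 → I/I/I/M on L2; bus BusRdX; mem=60
  op3 P0: load  L3 → E/I/I/I on L3; bus BusRd; mem=20
  op4 P0: store L0 := 70 → M/I/I/I on L0; bus BusRdX; mem=10
  op5 P1: store L0 := 93 → I/M/I/I on L0; bus BusRdX Flush; mem=70
  op6 P1: load  L0 → I/M/I/I on L0; bus (none); mem=70
  op7 P0: load  L0 → S/S/I/I on L0; bus BusRd Flush; mem=93
  op8 P3: store L0 := 8 → I/I/I/M on L0; bus BusRdX; mem=93
  op9 P0: store L3 := 58 → M/I/I/I on L3; bus (none); mem=20
  op10 P2: load  L4 → I/I/S/S on L4; bus BusRd; mem=70
  op11 P3: store L1 := 20 → I/I/I/M on L1; bus BusRdX; mem=20
  op12 P2: load  L3 → S/I/S/I on L3; bus BusRd Flush; mem=58
  op13 P0: store L4 := 77 → M/I/I/I on L4; bus BusRdX; mem=70
  op14 P0: store L0 := 13 → M/I/I/I on L0; bus BusRdX Flush; mem=8
  op15 P2: load  L3 → S/I/S/I on L3; bus (none); mem=58
  op16 P3: load  L3 → S/I/S/S on L3; bus BusRd; mem=58
  op17 P3: load  L1 → I/I/I/M on L1; bus (none); mem=20
  op18 P0: load  L4 → M/I/I/I on L4; bus (none); mem=70
  op19 P3: load  L2 → I/I/I/M on L2; bus (none); mem=60
  op20 P0: load  L0 → M/I/I/I on L0; bus (none); mem=8
  op21 P1: store L0 := 67 → I/M/I/I on L0; bus BusRdX Flush; mem=13
  op22 P3: load  L4 → S/I/I/S on L4; bus BusRd Flush; mem=77
  op23 P0: load  L0 → S/S/I/I on L0; bus BusRd Flush; mem=67
  op24 P2: store L4 := 72 → I/I/M/I on L4; bus BusRdX; mem=77
  op25 P2: load  L0 → S/S/S/I on L0; bus BusRd; mem=67
  op26 P1: store L2 := 71 → I/M/I/I on L2; bus BusRdX Flush; mem=82
  op27 P3: store L4 := 94 → I/I/I/M on L4; bus BusRdX Flush; mem=72
  op28 P2: store L0 := 77 → I/I/M/I on L0; bus BusUpgr; mem=67
  op29 P1: store L0 := 30 → I/M/I/I on L0; bus BusRdX Flush; mem=77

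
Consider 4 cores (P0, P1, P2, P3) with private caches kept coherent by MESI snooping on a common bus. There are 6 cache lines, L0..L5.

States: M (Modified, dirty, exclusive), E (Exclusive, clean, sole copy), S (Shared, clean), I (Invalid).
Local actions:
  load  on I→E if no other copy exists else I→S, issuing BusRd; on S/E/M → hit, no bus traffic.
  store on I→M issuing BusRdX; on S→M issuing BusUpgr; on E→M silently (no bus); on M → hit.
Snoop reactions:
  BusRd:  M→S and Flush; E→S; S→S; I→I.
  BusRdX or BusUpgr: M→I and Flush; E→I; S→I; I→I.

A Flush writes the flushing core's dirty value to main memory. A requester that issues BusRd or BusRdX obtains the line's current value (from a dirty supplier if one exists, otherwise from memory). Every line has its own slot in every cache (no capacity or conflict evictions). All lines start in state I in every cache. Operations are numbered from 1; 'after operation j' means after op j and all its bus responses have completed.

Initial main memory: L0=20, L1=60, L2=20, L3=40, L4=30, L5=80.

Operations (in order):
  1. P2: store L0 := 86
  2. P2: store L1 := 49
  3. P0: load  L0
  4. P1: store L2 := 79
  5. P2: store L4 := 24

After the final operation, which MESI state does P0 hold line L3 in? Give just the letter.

1. P2: store L0 := 86  bus=[BusRdX]  L0: P0=I P1=I P2=M P3=I  mem[L0]=20
2. P2: store L1 := 49  bus=[BusRdX]  L1: P0=I P1=I P2=M P3=I  mem[L1]=60
3. P0: load  L0  bus=[BusRd,Flush]  L0: P0=S P1=I P2=S P3=I  mem[L0]=86
4. P1: store L2 := 79  bus=[BusRdX]  L2: P0=I P1=M P2=I P3=I  mem[L2]=20
5. P2: store L4 := 24  bus=[BusRdX]  L4: P0=I P1=I P2=M P3=I  mem[L4]=30

state = I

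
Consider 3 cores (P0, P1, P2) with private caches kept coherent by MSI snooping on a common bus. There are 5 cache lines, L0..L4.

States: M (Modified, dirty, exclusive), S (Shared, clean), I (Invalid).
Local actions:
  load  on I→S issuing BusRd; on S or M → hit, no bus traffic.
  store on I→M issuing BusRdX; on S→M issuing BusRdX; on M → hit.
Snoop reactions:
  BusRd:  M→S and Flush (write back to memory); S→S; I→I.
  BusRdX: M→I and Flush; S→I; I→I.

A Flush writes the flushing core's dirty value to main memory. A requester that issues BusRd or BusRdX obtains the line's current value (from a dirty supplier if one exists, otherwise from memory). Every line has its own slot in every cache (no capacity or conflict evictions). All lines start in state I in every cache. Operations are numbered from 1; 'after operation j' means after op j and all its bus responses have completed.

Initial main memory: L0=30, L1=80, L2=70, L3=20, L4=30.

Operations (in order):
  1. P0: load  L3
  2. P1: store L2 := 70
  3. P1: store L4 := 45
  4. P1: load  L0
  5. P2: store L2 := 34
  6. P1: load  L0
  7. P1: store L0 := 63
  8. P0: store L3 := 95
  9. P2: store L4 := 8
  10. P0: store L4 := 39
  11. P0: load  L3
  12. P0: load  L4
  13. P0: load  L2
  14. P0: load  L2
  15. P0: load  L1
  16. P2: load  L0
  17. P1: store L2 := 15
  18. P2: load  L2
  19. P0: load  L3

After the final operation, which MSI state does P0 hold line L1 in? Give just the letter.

state = S

  op1 P0: load  L3 → S/I/I on L3; bus BusRd; mem=20
  op2 P1: store L2 := 70 → I/M/I on L2; bus BusRdX; mem=70
  op3 P1: store L4 := 45 → I/M/I on L4; bus BusRdX; mem=30
  op4 P1: load  L0 → I/S/I on L0; bus BusRd; mem=30
  op5 P2: store L2 := 34 → I/I/M on L2; bus BusRdX Flush; mem=70
  op6 P1: load  L0 → I/S/I on L0; bus (none); mem=30
  op7 P1: store L0 := 63 → I/M/I on L0; bus BusRdX; mem=30
  op8 P0: store L3 := 95 → M/I/I on L3; bus BusRdX; mem=20
  op9 P2: store L4 := 8 → I/I/M on L4; bus BusRdX Flush; mem=45
  op10 P0: store L4 := 39 → M/I/I on L4; bus BusRdX Flush; mem=8
  op11 P0: load  L3 → M/I/I on L3; bus (none); mem=20
  op12 P0: load  L4 → M/I/I on L4; bus (none); mem=8
  op13 P0: load  L2 → S/I/S on L2; bus BusRd Flush; mem=34
  op14 P0: load  L2 → S/I/S on L2; bus (none); mem=34
  op15 P0: load  L1 → S/I/I on L1; bus BusRd; mem=80
  op16 P2: load  L0 → I/S/S on L0; bus BusRd Flush; mem=63
  op17 P1: store L2 := 15 → I/M/I on L2; bus BusRdX; mem=34
  op18 P2: load  L2 → I/S/S on L2; bus BusRd Flush; mem=15
  op19 P0: load  L3 → M/I/I on L3; bus (none); mem=20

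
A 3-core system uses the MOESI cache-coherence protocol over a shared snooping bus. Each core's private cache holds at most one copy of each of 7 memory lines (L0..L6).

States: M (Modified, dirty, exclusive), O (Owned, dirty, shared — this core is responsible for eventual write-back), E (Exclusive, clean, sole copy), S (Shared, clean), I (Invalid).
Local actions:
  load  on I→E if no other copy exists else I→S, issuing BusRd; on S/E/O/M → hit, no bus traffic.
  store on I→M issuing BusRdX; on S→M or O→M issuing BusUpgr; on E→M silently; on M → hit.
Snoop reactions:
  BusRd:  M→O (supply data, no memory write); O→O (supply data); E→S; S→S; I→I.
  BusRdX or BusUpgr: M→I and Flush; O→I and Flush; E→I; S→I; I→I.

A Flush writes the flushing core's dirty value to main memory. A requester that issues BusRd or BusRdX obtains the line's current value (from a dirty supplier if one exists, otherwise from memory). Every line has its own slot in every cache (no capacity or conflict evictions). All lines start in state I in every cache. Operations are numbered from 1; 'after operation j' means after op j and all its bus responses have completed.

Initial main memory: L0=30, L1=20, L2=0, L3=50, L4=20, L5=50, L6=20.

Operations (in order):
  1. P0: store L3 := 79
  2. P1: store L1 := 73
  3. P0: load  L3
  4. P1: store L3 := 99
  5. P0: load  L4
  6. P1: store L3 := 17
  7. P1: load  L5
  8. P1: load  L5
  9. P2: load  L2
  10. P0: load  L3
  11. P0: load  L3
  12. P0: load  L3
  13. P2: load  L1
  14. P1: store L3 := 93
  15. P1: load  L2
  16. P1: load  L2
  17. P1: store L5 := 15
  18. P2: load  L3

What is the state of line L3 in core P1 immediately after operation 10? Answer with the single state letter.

state = O

  op1 P0: store L3 := 79 → M/I/I on L3; bus BusRdX; mem=50
  op2 P1: store L1 := 73 → I/M/I on L1; bus BusRdX; mem=20
  op3 P0: load  L3 → M/I/I on L3; bus (none); mem=50
  op4 P1: store L3 := 99 → I/M/I on L3; bus BusRdX Flush; mem=79
  op5 P0: load  L4 → E/I/I on L4; bus BusRd; mem=20
  op6 P1: store L3 := 17 → I/M/I on L3; bus (none); mem=79
  op7 P1: load  L5 → I/E/I on L5; bus BusRd; mem=50
  op8 P1: load  L5 → I/E/I on L5; bus (none); mem=50
  op9 P2: load  L2 → I/I/E on L2; bus BusRd; mem=0
  op10 P0: load  L3 → S/O/I on L3; bus BusRd; mem=79
  op11 P0: load  L3 → S/O/I on L3; bus (none); mem=79
  op12 P0: load  L3 → S/O/I on L3; bus (none); mem=79
  op13 P2: load  L1 → I/O/S on L1; bus BusRd; mem=20
  op14 P1: store L3 := 93 → I/M/I on L3; bus BusUpgr; mem=79
  op15 P1: load  L2 → I/S/S on L2; bus BusRd; mem=0
  op16 P1: load  L2 → I/S/S on L2; bus (none); mem=0
  op17 P1: store L5 := 15 → I/M/I on L5; bus (none); mem=50
  op18 P2: load  L3 → I/O/S on L3; bus BusRd; mem=79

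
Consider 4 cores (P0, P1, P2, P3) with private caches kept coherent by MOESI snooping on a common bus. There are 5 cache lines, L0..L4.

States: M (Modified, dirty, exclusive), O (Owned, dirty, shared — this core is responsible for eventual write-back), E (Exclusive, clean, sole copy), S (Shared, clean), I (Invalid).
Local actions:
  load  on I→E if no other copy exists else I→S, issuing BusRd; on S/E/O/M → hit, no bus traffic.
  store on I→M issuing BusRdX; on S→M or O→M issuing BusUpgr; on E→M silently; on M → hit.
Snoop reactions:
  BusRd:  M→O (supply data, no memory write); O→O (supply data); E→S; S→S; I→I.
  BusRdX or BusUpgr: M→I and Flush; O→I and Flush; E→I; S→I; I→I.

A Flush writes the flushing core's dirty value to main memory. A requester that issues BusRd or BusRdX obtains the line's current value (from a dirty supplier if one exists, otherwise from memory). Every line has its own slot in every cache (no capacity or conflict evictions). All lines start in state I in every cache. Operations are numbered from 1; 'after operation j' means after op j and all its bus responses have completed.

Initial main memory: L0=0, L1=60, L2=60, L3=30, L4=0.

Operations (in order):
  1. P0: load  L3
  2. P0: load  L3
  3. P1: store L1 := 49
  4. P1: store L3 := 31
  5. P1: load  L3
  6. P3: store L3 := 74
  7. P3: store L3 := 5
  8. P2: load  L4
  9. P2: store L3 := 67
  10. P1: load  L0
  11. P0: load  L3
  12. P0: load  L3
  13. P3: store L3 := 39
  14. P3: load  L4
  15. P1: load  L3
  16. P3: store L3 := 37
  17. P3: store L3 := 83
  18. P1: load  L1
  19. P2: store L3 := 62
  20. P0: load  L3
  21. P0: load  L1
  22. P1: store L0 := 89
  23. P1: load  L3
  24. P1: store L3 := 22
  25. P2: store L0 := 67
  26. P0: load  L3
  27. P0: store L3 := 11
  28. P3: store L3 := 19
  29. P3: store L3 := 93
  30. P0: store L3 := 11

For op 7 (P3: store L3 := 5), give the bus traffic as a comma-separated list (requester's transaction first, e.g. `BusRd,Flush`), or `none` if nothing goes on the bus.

step 1: P0: load  L3  ⟶  EIII  (L3)  txn=BusRd  M[L3]=30
step 2: P0: load  L3  ⟶  EIII  (L3)  txn=∅  M[L3]=30
step 3: P1: store L1 := 49  ⟶  IMII  (L1)  txn=BusRdX  M[L1]=60
step 4: P1: store L3 := 31  ⟶  IMII  (L3)  txn=BusRdX  M[L3]=30
step 5: P1: load  L3  ⟶  IMII  (L3)  txn=∅  M[L3]=30
step 6: P3: store L3 := 74  ⟶  IIIM  (L3)  txn=BusRdX+Flush  M[L3]=31
step 7: P3: store L3 := 5  ⟶  IIIM  (L3)  txn=∅  M[L3]=31
step 8: P2: load  L4  ⟶  IIEI  (L4)  txn=BusRd  M[L4]=0
step 9: P2: store L3 := 67  ⟶  IIMI  (L3)  txn=BusRdX+Flush  M[L3]=5
step 10: P1: load  L0  ⟶  IEII  (L0)  txn=BusRd  M[L0]=0
step 11: P0: load  L3  ⟶  SIOI  (L3)  txn=BusRd  M[L3]=5
step 12: P0: load  L3  ⟶  SIOI  (L3)  txn=∅  M[L3]=5
step 13: P3: store L3 := 39  ⟶  IIIM  (L3)  txn=BusRdX+Flush  M[L3]=67
step 14: P3: load  L4  ⟶  IISS  (L4)  txn=BusRd  M[L4]=0
step 15: P1: load  L3  ⟶  ISIO  (L3)  txn=BusRd  M[L3]=67
step 16: P3: store L3 := 37  ⟶  IIIM  (L3)  txn=BusUpgr  M[L3]=67
step 17: P3: store L3 := 83  ⟶  IIIM  (L3)  txn=∅  M[L3]=67
step 18: P1: load  L1  ⟶  IMII  (L1)  txn=∅  M[L1]=60
step 19: P2: store L3 := 62  ⟶  IIMI  (L3)  txn=BusRdX+Flush  M[L3]=83
step 20: P0: load  L3  ⟶  SIOI  (L3)  txn=BusRd  M[L3]=83
step 21: P0: load  L1  ⟶  SOII  (L1)  txn=BusRd  M[L1]=60
step 22: P1: store L0 := 89  ⟶  IMII  (L0)  txn=∅  M[L0]=0
step 23: P1: load  L3  ⟶  SSOI  (L3)  txn=BusRd  M[L3]=83
step 24: P1: store L3 := 22  ⟶  IMII  (L3)  txn=BusUpgr+Flush  M[L3]=62
step 25: P2: store L0 := 67  ⟶  IIMI  (L0)  txn=BusRdX+Flush  M[L0]=89
step 26: P0: load  L3  ⟶  SOII  (L3)  txn=BusRd  M[L3]=62
step 27: P0: store L3 := 11  ⟶  MIII  (L3)  txn=BusUpgr+Flush  M[L3]=22
step 28: P3: store L3 := 19  ⟶  IIIM  (L3)  txn=BusRdX+Flush  M[L3]=11
step 29: P3: store L3 := 93  ⟶  IIIM  (L3)  txn=∅  M[L3]=11
step 30: P0: store L3 := 11  ⟶  MIII  (L3)  txn=BusRdX+Flush  M[L3]=93

bus = none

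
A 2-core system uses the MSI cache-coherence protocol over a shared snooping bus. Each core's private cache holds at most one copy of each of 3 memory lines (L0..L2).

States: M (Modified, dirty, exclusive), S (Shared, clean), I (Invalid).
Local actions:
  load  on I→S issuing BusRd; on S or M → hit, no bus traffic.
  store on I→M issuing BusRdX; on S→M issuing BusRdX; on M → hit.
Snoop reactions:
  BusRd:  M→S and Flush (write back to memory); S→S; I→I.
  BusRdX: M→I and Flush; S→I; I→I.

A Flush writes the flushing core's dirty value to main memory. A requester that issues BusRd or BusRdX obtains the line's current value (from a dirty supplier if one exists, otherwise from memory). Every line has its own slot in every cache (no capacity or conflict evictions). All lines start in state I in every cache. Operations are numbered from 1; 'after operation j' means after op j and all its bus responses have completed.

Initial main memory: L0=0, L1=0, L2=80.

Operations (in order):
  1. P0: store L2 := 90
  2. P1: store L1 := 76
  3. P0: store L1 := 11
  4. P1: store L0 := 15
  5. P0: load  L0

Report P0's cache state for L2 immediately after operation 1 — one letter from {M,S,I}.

1. P0: store L2 := 90  bus=[BusRdX]  L2: P0=M P1=I  mem[L2]=80
2. P1: store L1 := 76  bus=[BusRdX]  L1: P0=I P1=M  mem[L1]=0
3. P0: store L1 := 11  bus=[BusRdX,Flush]  L1: P0=M P1=I  mem[L1]=76
4. P1: store L0 := 15  bus=[BusRdX]  L0: P0=I P1=M  mem[L0]=0
5. P0: load  L0  bus=[BusRd,Flush]  L0: P0=S P1=S  mem[L0]=15

state = M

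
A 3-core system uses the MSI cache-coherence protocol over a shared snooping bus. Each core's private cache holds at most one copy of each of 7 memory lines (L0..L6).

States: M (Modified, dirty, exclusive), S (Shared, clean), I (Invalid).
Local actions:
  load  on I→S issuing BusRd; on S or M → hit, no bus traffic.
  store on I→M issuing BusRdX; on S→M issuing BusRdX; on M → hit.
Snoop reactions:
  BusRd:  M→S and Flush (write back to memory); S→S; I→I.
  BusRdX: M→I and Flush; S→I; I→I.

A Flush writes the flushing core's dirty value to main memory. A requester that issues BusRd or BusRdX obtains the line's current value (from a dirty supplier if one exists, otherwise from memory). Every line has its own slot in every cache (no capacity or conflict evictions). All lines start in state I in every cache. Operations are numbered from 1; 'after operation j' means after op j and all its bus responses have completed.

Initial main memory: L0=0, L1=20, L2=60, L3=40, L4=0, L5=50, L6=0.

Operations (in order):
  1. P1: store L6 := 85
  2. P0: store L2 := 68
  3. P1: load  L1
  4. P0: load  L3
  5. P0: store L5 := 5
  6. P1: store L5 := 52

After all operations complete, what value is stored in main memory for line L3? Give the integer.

memory[L3] = 40

1. P1: store L6 := 85  bus=[BusRdX]  L6: P0=I P1=M P2=I  mem[L6]=0
2. P0: store L2 := 68  bus=[BusRdX]  L2: P0=M P1=I P2=I  mem[L2]=60
3. P1: load  L1  bus=[BusRd]  L1: P0=I P1=S P2=I  mem[L1]=20
4. P0: load  L3  bus=[BusRd]  L3: P0=S P1=I P2=I  mem[L3]=40
5. P0: store L5 := 5  bus=[BusRdX]  L5: P0=M P1=I P2=I  mem[L5]=50
6. P1: store L5 := 52  bus=[BusRdX,Flush]  L5: P0=I P1=M P2=I  mem[L5]=5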